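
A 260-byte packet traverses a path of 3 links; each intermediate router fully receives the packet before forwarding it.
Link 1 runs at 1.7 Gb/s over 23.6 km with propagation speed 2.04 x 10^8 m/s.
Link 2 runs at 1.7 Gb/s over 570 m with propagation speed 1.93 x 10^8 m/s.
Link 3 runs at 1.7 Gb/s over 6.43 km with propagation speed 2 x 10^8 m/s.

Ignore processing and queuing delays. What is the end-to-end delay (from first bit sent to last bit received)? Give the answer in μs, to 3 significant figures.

L = 260 × 8 = 2080 bits.
Transmission delay per hop = L/R = 2080/1700000000 = 1.22353 μs; 3 hops → 3.67059 μs.
Propagation delays (d/s per hop): 115.686, 2.95337, 32.15 μs; sum = 150.79 μs.
End-to-end = 154 μs.

154 μs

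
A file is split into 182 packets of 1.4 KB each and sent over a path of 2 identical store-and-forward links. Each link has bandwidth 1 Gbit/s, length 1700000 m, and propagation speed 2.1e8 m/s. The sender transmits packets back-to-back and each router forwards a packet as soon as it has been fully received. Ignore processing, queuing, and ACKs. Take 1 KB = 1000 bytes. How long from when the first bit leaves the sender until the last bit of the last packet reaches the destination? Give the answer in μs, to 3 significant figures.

Per-hop transmission t_tx = L/R = 11200/1000000000 = 11.2 μs.
Per-hop propagation t_prop = 1700000/210000000 = 8095.24 μs.
Pipeline fill: first packet needs 2·t_tx to clear all hops; remaining 181 packets each add one t_tx.
Total = (2+182-1)·t_tx + 2·t_prop = 183·11.2 + 2·8095.24 = 18200 μs.

18200 μs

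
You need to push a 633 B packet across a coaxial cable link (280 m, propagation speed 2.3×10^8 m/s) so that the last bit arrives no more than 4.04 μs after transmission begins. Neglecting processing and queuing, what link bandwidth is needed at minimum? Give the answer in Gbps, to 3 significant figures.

L = 5064 bits.
Propagation delay = 280 / 2.3e+08 = 1.21739 μs.
Transmission budget = 4.04 − 1.21739 = 2.82261 μs.
R ≥ L / t_tx = 5064 bits / 2.82261e-06 s = 1.79 Gbps.

1.79 Gbps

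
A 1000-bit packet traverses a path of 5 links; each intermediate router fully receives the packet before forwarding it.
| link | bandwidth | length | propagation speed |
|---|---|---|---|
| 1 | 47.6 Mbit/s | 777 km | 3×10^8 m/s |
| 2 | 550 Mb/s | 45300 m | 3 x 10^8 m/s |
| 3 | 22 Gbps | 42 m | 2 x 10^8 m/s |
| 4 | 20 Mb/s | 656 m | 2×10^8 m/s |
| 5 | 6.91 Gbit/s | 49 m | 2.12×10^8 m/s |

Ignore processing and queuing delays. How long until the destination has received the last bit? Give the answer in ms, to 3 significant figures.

Transmission delays (L/R per hop): 0.0210084, 0.00181818, 4.54545e-05, 0.05, 0.000144718 ms; sum = 0.0730168 ms.
Propagation delays (d/s per hop): 2.59, 0.151, 0.00021, 0.00328, 0.000231132 ms; sum = 2.74472 ms.
End-to-end = 2.82 ms.

2.82 ms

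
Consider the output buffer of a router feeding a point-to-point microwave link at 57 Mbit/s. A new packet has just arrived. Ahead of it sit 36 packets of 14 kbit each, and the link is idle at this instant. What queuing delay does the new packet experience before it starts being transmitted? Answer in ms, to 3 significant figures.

Each queued packet: L/R = 14000/57000000 = 0.245614 ms.
36 queued → 8.84211 ms.
Queuing delay = 8.84 ms.

8.84 ms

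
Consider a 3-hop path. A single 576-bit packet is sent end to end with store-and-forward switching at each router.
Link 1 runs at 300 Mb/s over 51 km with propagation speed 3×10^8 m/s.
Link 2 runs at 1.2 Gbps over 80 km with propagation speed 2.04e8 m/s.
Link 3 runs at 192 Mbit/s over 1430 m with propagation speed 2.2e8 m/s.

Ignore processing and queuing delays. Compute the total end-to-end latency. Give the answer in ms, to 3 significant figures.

Transmission delays (L/R per hop): 0.00192, 0.00048, 0.003 ms; sum = 0.0054 ms.
Propagation delays (d/s per hop): 0.17, 0.392157, 0.0065 ms; sum = 0.568657 ms.
End-to-end = 0.574 ms.

0.574 ms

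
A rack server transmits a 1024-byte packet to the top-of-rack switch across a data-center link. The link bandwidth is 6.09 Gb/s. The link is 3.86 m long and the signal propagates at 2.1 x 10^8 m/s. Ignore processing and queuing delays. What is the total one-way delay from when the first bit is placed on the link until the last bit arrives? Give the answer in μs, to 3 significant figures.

1.36 μs

L = 1024 × 8 = 8192 bits.
Transmission delay = L/R = 8192 / 6090000000 = 1.34516 μs.
Propagation delay = d/s = 3.86 m / 210000000 m/s = 0.018381 μs.
Total = 1.36 μs.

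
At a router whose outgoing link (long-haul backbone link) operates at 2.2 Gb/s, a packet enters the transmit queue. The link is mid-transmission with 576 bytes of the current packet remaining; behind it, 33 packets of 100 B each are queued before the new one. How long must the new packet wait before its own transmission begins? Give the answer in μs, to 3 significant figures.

Each queued packet: L/R = 800/2200000000 = 0.363636 μs.
33 queued → 12 μs.
Plus remaining 4608 bits of current packet: 2.09455 μs.
Queuing delay = 14.1 μs.

14.1 μs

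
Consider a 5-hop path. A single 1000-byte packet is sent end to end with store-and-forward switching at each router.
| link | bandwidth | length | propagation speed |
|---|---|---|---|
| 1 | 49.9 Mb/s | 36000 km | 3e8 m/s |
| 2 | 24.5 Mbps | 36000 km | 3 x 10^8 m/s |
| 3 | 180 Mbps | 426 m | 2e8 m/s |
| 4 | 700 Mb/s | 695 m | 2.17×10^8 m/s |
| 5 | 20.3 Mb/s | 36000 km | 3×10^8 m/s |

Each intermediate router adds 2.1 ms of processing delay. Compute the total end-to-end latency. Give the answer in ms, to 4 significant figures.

369.3 ms

L = 1000 × 8 = 8000 bits.
Transmission delays (L/R per hop): 0.160321, 0.326531, 0.0444444, 0.0114286, 0.394089 ms; sum = 0.936813 ms.
Propagation delays (d/s per hop): 120, 120, 0.00213, 0.00320276, 120 ms; sum = 360.005 ms.
Processing at 4 router(s): 4 × 2.1 ms = 8.4 ms.
End-to-end = 369.3 ms.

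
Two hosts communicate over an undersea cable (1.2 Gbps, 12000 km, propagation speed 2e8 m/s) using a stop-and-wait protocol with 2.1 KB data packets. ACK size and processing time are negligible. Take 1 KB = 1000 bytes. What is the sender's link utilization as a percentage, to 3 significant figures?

t_tx = L/R = 16800/1200000000 = 1.4e-05 s.
t_prop = 12000000/200000000 = 0.06 s; RTT = 0.12 s.
Cycle = t_tx + RTT = 0.120014 s.
Utilization = t_tx / cycle = 1.4e-05/0.120014 = 0.0117 %.

0.0117 %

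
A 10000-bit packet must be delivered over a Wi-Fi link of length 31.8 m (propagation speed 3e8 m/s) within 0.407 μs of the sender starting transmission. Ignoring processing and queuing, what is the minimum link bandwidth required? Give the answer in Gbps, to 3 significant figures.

33.2 Gbps

Propagation delay = 31.8 / 300000000 = 0.106 μs.
Transmission budget = 0.407 − 0.106 = 0.301 μs.
R ≥ L / t_tx = 10000 bits / 3.01e-07 s = 33.2 Gbps.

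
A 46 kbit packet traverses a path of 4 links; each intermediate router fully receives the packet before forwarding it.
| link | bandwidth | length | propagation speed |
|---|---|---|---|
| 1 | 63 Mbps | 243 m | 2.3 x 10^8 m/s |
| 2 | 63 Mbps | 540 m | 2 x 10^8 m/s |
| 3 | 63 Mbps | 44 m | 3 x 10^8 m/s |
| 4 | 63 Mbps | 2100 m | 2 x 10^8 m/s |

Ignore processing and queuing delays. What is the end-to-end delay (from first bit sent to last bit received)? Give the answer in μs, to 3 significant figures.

2940 μs

L = 46000 bits.
Transmission delay per hop = L/R = 46000/63000000 = 730.159 μs; 4 hops → 2920.63 μs.
Propagation delays (d/s per hop): 1.05652, 2.7, 0.146667, 10.5 μs; sum = 14.4032 μs.
End-to-end = 2940 μs.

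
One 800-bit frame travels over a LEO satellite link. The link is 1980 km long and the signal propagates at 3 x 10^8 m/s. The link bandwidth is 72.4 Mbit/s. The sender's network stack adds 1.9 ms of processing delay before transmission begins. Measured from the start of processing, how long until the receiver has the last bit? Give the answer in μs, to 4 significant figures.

Transmission delay = L/R = 800 / 72400000 = 11.0497 μs.
Propagation delay = d/s = 1980000 m / 300000000 m/s = 6600 μs.
Plus processing delay 1.9 ms = 1900 μs.
Total = 8511 μs.

8511 μs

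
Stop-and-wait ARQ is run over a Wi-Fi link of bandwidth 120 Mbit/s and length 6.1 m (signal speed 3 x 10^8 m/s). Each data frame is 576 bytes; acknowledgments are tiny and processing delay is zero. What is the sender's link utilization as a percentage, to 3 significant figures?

99.9 %

t_tx = L/R = 4608/120000000 = 3.84e-05 s.
t_prop = 6.1/300000000 = 2.03333e-08 s; RTT = 4.06667e-08 s.
Cycle = t_tx + RTT = 3.84407e-05 s.
Utilization = t_tx / cycle = 3.84e-05/3.84407e-05 = 99.9 %.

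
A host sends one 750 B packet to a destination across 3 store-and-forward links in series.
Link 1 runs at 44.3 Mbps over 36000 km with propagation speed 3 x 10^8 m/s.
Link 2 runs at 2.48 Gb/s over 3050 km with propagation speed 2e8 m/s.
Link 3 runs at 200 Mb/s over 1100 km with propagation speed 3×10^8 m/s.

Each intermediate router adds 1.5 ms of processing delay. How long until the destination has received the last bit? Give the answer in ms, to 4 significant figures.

142.1 ms

L = 750 × 8 = 6000 bits.
Transmission delays (L/R per hop): 0.13544, 0.00241935, 0.03 ms; sum = 0.16786 ms.
Propagation delays (d/s per hop): 120, 15.25, 3.66667 ms; sum = 138.917 ms.
Processing at 2 router(s): 2 × 1.5 ms = 3 ms.
End-to-end = 142.1 ms.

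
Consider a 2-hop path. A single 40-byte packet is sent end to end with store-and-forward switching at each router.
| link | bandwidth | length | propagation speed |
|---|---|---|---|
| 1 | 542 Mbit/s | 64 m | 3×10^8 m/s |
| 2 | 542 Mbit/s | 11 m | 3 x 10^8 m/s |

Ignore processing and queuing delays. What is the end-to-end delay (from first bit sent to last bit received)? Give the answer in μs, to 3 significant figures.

L = 40 × 8 = 320 bits.
Transmission delay per hop = L/R = 320/542000000 = 0.590406 μs; 2 hops → 1.18081 μs.
Propagation delays (d/s per hop): 0.213333, 0.0366667 μs; sum = 0.25 μs.
End-to-end = 1.43 μs.

1.43 μs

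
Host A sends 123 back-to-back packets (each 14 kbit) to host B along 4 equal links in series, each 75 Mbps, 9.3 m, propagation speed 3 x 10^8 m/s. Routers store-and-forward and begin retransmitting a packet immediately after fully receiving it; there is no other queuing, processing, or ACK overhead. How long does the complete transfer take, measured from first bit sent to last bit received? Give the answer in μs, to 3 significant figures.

Per-hop transmission t_tx = L/R = 14000/75000000 = 186.667 μs.
Per-hop propagation t_prop = 9.3/300000000 = 0.031 μs.
Pipeline fill: first packet needs 4·t_tx to clear all hops; remaining 122 packets each add one t_tx.
Total = (4+123-1)·t_tx + 4·t_prop = 126·186.667 + 4·0.031 = 23500 μs.

23500 μs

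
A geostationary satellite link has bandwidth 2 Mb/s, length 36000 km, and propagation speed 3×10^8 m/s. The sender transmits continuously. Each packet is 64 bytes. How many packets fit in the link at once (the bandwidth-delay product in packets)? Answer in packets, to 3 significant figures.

Propagation delay = 36000000 / 300000000 = 0.12 s.
BDP = R × t_prop = 2000000 × 0.12 = 240000 bits.
In packets of 512 bits: 469 packets.

469 packets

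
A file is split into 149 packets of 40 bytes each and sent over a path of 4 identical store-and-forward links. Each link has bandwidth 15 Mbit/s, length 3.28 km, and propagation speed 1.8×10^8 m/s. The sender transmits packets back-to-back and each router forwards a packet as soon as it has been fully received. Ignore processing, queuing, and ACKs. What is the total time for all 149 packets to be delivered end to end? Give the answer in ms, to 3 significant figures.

Per-hop transmission t_tx = L/R = 320/15000000 = 0.0213333 ms.
Per-hop propagation t_prop = 3280/180000000 = 0.0182222 ms.
Pipeline fill: first packet needs 4·t_tx to clear all hops; remaining 148 packets each add one t_tx.
Total = (4+149-1)·t_tx + 4·t_prop = 152·0.0213333 + 4·0.0182222 = 3.32 ms.

3.32 ms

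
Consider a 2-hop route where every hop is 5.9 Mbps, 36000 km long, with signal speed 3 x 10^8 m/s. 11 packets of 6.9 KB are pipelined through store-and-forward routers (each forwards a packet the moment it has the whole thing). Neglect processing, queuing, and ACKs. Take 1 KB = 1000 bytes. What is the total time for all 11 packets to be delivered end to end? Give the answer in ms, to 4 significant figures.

Per-hop transmission t_tx = L/R = 55200/5900000 = 9.35593 ms.
Per-hop propagation t_prop = 36000000/300000000 = 120 ms.
Pipeline fill: first packet needs 2·t_tx to clear all hops; remaining 10 packets each add one t_tx.
Total = (2+11-1)·t_tx + 2·t_prop = 12·9.35593 + 2·120 = 352.3 ms.

352.3 ms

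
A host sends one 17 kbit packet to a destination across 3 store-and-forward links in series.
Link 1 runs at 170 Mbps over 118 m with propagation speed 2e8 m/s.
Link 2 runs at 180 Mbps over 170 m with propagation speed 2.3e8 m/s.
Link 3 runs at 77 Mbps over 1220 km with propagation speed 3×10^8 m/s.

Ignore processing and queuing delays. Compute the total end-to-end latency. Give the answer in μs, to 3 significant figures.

L = 17000 bits.
Transmission delays (L/R per hop): 100, 94.4444, 220.779 μs; sum = 415.224 μs.
Propagation delays (d/s per hop): 0.59, 0.73913, 4066.67 μs; sum = 4068 μs.
End-to-end = 4480 μs.

4480 μs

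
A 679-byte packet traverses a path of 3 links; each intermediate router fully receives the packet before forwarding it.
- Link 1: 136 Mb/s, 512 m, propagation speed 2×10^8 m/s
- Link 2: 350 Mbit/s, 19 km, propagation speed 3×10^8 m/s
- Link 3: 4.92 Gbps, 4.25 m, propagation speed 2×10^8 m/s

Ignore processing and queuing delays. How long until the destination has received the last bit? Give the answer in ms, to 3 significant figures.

0.122 ms

L = 679 × 8 = 5432 bits.
Transmission delays (L/R per hop): 0.0399412, 0.01552, 0.00110407 ms; sum = 0.0565652 ms.
Propagation delays (d/s per hop): 0.00256, 0.0633333, 2.125e-05 ms; sum = 0.0659146 ms.
End-to-end = 0.122 ms.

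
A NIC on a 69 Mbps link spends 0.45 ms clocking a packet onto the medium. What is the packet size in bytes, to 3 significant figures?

3880 bytes

L = R × t_tx = 69000000 b/s × 0.00045 s = 31050 bits.
In bytes: 31050 / 8 = 3880 bytes.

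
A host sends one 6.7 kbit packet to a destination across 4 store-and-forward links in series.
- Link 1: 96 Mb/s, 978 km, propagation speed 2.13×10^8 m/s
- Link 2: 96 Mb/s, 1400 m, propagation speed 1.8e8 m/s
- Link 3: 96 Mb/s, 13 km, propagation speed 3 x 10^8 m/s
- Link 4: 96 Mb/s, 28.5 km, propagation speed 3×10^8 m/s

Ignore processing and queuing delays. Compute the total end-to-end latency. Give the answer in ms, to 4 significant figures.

L = 6700 bits.
Transmission delay per hop = L/R = 6700/96000000 = 0.0697917 ms; 4 hops → 0.279167 ms.
Propagation delays (d/s per hop): 4.59155, 0.00777778, 0.0433333, 0.095 ms; sum = 4.73766 ms.
End-to-end = 5.017 ms.

5.017 ms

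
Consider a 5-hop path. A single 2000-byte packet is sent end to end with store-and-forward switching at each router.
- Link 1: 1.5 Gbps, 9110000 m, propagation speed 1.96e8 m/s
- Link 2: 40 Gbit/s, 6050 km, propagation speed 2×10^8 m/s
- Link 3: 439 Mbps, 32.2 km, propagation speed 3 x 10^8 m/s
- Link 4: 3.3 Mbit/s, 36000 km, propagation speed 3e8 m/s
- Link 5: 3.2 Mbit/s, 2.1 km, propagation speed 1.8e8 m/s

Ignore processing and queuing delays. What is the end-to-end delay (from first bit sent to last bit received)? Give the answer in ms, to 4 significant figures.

206.7 ms

L = 2000 × 8 = 16000 bits.
Transmission delays (L/R per hop): 0.0106667, 0.0004, 0.0364465, 4.84848, 5 ms; sum = 9.896 ms.
Propagation delays (d/s per hop): 46.4796, 30.25, 0.107333, 120, 0.0116667 ms; sum = 196.849 ms.
End-to-end = 206.7 ms.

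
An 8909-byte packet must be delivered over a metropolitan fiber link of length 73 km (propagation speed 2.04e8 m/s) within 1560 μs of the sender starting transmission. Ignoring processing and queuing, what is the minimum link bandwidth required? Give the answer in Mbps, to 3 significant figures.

59.3 Mbps

L = 71272 bits.
Propagation delay = 73000 / 204000000 = 357.843 μs.
Transmission budget = 1560 − 357.843 = 1202.16 μs.
R ≥ L / t_tx = 71272 bits / 0.00120216 s = 59.3 Mbps.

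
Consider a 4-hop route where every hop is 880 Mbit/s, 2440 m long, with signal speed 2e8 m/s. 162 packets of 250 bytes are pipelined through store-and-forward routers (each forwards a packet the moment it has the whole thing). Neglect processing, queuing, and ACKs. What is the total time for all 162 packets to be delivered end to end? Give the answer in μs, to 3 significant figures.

424 μs

Per-hop transmission t_tx = L/R = 2000/880000000 = 2.27273 μs.
Per-hop propagation t_prop = 2440/200000000 = 12.2 μs.
Pipeline fill: first packet needs 4·t_tx to clear all hops; remaining 161 packets each add one t_tx.
Total = (4+162-1)·t_tx + 4·t_prop = 165·2.27273 + 4·12.2 = 424 μs.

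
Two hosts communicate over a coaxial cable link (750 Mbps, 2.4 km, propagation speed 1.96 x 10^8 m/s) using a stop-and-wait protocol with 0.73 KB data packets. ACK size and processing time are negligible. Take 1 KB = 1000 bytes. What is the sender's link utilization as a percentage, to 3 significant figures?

t_tx = L/R = 5840/750000000 = 7.78667e-06 s.
t_prop = 2400/196000000 = 1.22449e-05 s; RTT = 2.44898e-05 s.
Cycle = t_tx + RTT = 3.22765e-05 s.
Utilization = t_tx / cycle = 7.78667e-06/3.22765e-05 = 24.1 %.

24.1 %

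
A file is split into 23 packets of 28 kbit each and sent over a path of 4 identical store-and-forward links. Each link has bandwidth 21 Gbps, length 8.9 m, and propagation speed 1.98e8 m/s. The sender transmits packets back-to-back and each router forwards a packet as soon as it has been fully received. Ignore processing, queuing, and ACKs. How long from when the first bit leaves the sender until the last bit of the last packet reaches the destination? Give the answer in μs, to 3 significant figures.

34.8 μs

Per-hop transmission t_tx = L/R = 28000/21000000000 = 1.33333 μs.
Per-hop propagation t_prop = 8.9/198000000 = 0.0449495 μs.
Pipeline fill: first packet needs 4·t_tx to clear all hops; remaining 22 packets each add one t_tx.
Total = (4+23-1)·t_tx + 4·t_prop = 26·1.33333 + 4·0.0449495 = 34.8 μs.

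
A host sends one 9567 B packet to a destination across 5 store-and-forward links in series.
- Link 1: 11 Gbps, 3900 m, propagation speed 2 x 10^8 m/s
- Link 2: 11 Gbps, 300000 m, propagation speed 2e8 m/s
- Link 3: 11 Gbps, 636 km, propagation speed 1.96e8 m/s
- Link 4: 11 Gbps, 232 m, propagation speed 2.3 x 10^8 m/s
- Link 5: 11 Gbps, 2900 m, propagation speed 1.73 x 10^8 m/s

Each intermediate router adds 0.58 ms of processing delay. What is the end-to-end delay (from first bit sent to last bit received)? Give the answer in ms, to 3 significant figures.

7.14 ms

L = 9567 × 8 = 76536 bits.
Transmission delay per hop = L/R = 76536/11000000000 = 0.00695782 ms; 5 hops → 0.0347891 ms.
Propagation delays (d/s per hop): 0.0195, 1.5, 3.2449, 0.0010087, 0.016763 ms; sum = 4.78217 ms.
Processing at 4 router(s): 4 × 0.58 ms = 2.32 ms.
End-to-end = 7.14 ms.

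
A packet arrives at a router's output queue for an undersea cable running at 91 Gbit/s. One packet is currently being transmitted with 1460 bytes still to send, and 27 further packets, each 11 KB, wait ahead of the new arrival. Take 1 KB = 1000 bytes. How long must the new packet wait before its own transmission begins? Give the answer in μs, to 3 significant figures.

26.2 μs

Each queued packet: L/R = 88000/91000000000 = 0.967033 μs.
27 queued → 26.1099 μs.
Plus remaining 11680 bits of current packet: 0.128352 μs.
Queuing delay = 26.2 μs.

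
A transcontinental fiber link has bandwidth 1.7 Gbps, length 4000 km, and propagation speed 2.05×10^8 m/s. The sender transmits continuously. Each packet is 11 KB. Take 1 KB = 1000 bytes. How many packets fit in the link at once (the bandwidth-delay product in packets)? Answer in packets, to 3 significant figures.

Propagation delay = 4000000 / 2.05e+08 = 0.0195122 s.
BDP = R × t_prop = 1700000000 × 0.0195122 = 33170700 bits.
In packets of 88000 bits: 377 packets.

377 packets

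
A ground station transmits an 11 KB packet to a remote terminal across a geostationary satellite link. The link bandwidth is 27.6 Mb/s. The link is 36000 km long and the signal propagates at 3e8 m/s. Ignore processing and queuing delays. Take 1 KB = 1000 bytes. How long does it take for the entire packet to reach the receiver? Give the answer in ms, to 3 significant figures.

123 ms

L = 88000 bits.
Transmission delay = L/R = 88000 / 27600000 = 3.18841 ms.
Propagation delay = d/s = 36000000 m / 300000000 m/s = 120 ms.
Total = 123 ms.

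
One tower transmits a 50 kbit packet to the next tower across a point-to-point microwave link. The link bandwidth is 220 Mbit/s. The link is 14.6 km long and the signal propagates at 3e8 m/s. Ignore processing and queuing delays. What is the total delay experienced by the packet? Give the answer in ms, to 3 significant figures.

0.276 ms

L = 50000 bits.
Transmission delay = L/R = 50000 / 220000000 = 0.227273 ms.
Propagation delay = d/s = 14600 m / 300000000 m/s = 0.0486667 ms.
Total = 0.276 ms.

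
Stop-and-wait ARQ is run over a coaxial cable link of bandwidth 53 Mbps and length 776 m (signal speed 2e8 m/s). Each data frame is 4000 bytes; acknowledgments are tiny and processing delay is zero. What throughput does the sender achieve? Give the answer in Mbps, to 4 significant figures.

t_tx = L/R = 32000/53000000 = 0.000603774 s.
t_prop = 776/200000000 = 3.88e-06 s; RTT = 7.76e-06 s.
Cycle = t_tx + RTT = 0.000611534 s.
Throughput = L / cycle = 32000 / 0.000611534 = 52.33 Mbps.

52.33 Mbps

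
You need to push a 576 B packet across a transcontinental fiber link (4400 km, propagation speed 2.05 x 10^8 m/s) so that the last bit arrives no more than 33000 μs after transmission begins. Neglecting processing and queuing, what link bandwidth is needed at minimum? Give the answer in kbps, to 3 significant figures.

399 kbps

L = 4608 bits.
Propagation delay = 4400000 / 2.05e+08 = 21463.4 μs.
Transmission budget = 33000 − 21463.4 = 11536.6 μs.
R ≥ L / t_tx = 4608 bits / 0.0115366 s = 399 kbps.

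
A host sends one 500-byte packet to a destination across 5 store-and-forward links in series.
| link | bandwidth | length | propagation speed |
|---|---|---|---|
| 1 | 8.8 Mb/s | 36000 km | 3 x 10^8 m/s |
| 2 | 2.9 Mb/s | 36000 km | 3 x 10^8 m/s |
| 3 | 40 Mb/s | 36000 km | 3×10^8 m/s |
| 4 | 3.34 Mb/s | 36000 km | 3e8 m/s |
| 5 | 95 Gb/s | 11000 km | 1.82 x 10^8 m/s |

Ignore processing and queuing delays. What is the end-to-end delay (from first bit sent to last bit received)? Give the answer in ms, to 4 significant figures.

L = 500 × 8 = 4000 bits.
Transmission delays (L/R per hop): 0.454545, 1.37931, 0.1, 1.1976, 4.21053e-05 ms; sum = 3.1315 ms.
Propagation delays (d/s per hop): 120, 120, 120, 120, 60.4396 ms; sum = 540.44 ms.
End-to-end = 543.6 ms.

543.6 ms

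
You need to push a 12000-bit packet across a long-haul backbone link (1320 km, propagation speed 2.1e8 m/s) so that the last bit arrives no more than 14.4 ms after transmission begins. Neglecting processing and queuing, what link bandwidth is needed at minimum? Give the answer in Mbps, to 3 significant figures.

Propagation delay = 1320000 / 210000000 = 6.28571 ms.
Transmission budget = 14.4 − 6.28571 = 8.11429 ms.
R ≥ L / t_tx = 12000 bits / 0.00811429 s = 1.48 Mbps.

1.48 Mbps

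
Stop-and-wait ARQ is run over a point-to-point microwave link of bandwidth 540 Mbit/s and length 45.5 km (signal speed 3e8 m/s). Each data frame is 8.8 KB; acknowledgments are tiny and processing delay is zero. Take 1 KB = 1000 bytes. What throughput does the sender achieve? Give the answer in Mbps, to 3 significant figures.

162 Mbps

t_tx = L/R = 70400/540000000 = 0.00013037 s.
t_prop = 45500/300000000 = 0.000151667 s; RTT = 0.000303333 s.
Cycle = t_tx + RTT = 0.000433704 s.
Throughput = L / cycle = 70400 / 0.000433704 = 162 Mbps.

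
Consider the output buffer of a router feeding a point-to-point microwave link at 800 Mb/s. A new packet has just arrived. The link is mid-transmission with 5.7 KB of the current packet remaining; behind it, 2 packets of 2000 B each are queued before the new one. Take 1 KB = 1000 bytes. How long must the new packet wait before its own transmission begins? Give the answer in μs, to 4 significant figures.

97.00 μs

Each queued packet: L/R = 16000/800000000 = 20 μs.
2 queued → 40 μs.
Plus remaining 45600 bits of current packet: 57 μs.
Queuing delay = 97.00 μs.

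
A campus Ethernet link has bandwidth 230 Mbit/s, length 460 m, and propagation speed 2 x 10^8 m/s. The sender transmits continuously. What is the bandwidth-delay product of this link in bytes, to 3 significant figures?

Propagation delay = 460 / 200000000 = 2.3e-06 s.
BDP = R × t_prop = 230000000 × 2.3e-06 = 529 bits.
In bytes: 529/8 = 66.1 bytes.

66.1 bytes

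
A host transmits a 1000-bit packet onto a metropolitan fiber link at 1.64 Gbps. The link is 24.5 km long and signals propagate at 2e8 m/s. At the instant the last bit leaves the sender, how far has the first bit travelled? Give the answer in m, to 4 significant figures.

122.0 m

t_tx = L/R = 1000/1640000000 = 6.09756e-07 s.
Distance = s × t_tx = 200000000 × 6.09756e-07 = 122.0 m.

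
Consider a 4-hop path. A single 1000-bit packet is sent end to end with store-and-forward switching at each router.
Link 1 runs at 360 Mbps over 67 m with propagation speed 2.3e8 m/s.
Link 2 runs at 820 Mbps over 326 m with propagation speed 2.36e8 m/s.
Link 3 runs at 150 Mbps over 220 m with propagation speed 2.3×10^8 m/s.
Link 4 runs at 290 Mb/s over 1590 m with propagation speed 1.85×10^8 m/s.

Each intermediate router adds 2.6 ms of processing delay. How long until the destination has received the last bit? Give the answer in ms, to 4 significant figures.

Transmission delays (L/R per hop): 0.00277778, 0.00121951, 0.00666667, 0.00344828 ms; sum = 0.0141122 ms.
Propagation delays (d/s per hop): 0.000291304, 0.00138136, 0.000956522, 0.00859459 ms; sum = 0.0112238 ms.
Processing at 3 router(s): 3 × 2.6 ms = 7.8 ms.
End-to-end = 7.825 ms.

7.825 ms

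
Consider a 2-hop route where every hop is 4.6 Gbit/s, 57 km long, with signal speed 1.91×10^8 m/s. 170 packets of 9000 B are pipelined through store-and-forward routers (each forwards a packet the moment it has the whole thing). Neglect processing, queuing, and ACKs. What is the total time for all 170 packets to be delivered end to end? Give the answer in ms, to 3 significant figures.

3.27 ms

Per-hop transmission t_tx = L/R = 72000/4600000000 = 0.0156522 ms.
Per-hop propagation t_prop = 57000/191000000 = 0.298429 ms.
Pipeline fill: first packet needs 2·t_tx to clear all hops; remaining 169 packets each add one t_tx.
Total = (2+170-1)·t_tx + 2·t_prop = 171·0.0156522 + 2·0.298429 = 3.27 ms.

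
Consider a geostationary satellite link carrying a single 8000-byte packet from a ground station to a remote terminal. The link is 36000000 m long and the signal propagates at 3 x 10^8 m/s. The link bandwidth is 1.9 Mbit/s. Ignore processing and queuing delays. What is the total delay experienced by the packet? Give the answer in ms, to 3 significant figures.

154 ms

L = 8000 × 8 = 64000 bits.
Transmission delay = L/R = 64000 / 1900000 = 33.6842 ms.
Propagation delay = d/s = 36000000 m / 300000000 m/s = 120 ms.
Total = 154 ms.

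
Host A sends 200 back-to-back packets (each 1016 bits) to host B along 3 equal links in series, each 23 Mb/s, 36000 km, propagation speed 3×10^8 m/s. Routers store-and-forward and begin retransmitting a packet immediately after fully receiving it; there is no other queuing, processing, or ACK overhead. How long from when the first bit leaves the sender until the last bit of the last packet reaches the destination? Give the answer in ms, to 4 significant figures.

368.9 ms

Per-hop transmission t_tx = L/R = 1016/23000000 = 0.0441739 ms.
Per-hop propagation t_prop = 36000000/300000000 = 120 ms.
Pipeline fill: first packet needs 3·t_tx to clear all hops; remaining 199 packets each add one t_tx.
Total = (3+200-1)·t_tx + 3·t_prop = 202·0.0441739 + 3·120 = 368.9 ms.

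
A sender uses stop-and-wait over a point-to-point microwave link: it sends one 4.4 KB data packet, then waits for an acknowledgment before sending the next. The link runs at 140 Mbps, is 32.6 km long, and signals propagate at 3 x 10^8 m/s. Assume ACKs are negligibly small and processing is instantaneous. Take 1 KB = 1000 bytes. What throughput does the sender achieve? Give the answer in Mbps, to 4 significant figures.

75.09 Mbps

t_tx = L/R = 35200/140000000 = 0.000251429 s.
t_prop = 32600/300000000 = 0.000108667 s; RTT = 0.000217333 s.
Cycle = t_tx + RTT = 0.000468762 s.
Throughput = L / cycle = 35200 / 0.000468762 = 75.09 Mbps.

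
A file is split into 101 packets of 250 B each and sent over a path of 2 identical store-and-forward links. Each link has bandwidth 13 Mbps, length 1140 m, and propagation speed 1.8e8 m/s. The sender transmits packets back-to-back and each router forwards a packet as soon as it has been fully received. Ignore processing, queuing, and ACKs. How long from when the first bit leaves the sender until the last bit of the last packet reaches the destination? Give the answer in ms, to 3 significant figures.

Per-hop transmission t_tx = L/R = 2000/13000000 = 0.153846 ms.
Per-hop propagation t_prop = 1140/180000000 = 0.00633333 ms.
Pipeline fill: first packet needs 2·t_tx to clear all hops; remaining 100 packets each add one t_tx.
Total = (2+101-1)·t_tx + 2·t_prop = 102·0.153846 + 2·0.00633333 = 15.7 ms.

15.7 ms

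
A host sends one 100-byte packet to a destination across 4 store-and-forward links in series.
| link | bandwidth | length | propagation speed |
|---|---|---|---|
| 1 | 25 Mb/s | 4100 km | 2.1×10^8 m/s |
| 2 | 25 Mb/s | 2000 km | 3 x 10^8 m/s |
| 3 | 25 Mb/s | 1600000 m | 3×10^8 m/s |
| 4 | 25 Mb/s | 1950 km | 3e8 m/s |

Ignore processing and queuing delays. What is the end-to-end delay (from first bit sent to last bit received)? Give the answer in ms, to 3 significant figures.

38.2 ms

L = 100 × 8 = 800 bits.
Transmission delay per hop = L/R = 800/25000000 = 0.032 ms; 4 hops → 0.128 ms.
Propagation delays (d/s per hop): 19.5238, 6.66667, 5.33333, 6.5 ms; sum = 38.0238 ms.
End-to-end = 38.2 ms.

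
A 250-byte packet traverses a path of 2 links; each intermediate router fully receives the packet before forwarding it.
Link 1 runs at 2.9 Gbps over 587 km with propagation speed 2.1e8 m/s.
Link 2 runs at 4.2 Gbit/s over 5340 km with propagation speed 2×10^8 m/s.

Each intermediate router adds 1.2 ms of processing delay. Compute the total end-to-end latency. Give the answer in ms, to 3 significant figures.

30.7 ms

L = 250 × 8 = 2000 bits.
Transmission delays (L/R per hop): 0.000689655, 0.00047619 ms; sum = 0.00116585 ms.
Propagation delays (d/s per hop): 2.79524, 26.7 ms; sum = 29.4952 ms.
Processing at 1 router(s): 1 × 1.2 ms = 1.2 ms.
End-to-end = 30.7 ms.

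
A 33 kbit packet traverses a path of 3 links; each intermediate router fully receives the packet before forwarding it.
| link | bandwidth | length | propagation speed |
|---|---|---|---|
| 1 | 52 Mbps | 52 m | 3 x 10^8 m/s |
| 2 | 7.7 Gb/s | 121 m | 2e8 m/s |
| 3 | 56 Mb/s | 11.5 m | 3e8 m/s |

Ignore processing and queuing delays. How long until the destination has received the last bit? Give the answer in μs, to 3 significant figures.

L = 33000 bits.
Transmission delays (L/R per hop): 634.615, 4.28571, 589.286 μs; sum = 1228.19 μs.
Propagation delays (d/s per hop): 0.173333, 0.605, 0.0383333 μs; sum = 0.816667 μs.
End-to-end = 1230 μs.

1230 μs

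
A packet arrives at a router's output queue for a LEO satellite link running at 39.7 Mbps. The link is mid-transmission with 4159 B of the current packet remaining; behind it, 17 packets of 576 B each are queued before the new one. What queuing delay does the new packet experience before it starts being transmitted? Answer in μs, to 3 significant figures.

2810 μs

Each queued packet: L/R = 4608/39700000 = 116.071 μs.
17 queued → 1973.2 μs.
Plus remaining 33272 bits of current packet: 838.086 μs.
Queuing delay = 2810 μs.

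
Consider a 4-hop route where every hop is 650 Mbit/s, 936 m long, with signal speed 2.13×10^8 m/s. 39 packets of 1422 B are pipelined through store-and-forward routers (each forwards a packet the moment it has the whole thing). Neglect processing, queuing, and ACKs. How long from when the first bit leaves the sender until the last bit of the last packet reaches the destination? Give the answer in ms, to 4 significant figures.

Per-hop transmission t_tx = L/R = 11376/650000000 = 0.0175015 ms.
Per-hop propagation t_prop = 936/213000000 = 0.00439437 ms.
Pipeline fill: first packet needs 4·t_tx to clear all hops; remaining 38 packets each add one t_tx.
Total = (4+39-1)·t_tx + 4·t_prop = 42·0.0175015 + 4·0.00439437 = 0.7526 ms.

0.7526 ms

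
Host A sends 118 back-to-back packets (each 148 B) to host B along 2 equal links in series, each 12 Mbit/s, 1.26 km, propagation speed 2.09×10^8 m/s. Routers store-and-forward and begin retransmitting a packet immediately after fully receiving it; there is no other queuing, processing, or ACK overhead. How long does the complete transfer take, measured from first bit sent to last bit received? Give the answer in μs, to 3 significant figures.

Per-hop transmission t_tx = L/R = 1184/12000000 = 98.6667 μs.
Per-hop propagation t_prop = 1260/209000000 = 6.02871 μs.
Pipeline fill: first packet needs 2·t_tx to clear all hops; remaining 117 packets each add one t_tx.
Total = (2+118-1)·t_tx + 2·t_prop = 119·98.6667 + 2·6.02871 = 11800 μs.

11800 μs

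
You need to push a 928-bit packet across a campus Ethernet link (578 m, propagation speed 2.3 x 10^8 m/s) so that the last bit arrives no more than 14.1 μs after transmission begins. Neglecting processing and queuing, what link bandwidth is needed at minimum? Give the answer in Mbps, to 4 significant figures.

80.09 Mbps

Propagation delay = 578 / 2.3e+08 = 2.51304 μs.
Transmission budget = 14.1 − 2.51304 = 11.587 μs.
R ≥ L / t_tx = 928 bits / 1.1587e-05 s = 80.09 Mbps.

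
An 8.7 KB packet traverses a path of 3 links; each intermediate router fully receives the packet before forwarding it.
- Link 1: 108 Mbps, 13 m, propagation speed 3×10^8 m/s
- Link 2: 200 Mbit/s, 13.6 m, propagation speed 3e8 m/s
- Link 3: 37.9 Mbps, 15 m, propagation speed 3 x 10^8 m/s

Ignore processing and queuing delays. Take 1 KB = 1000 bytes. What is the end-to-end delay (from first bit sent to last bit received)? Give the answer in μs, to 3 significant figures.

2830 μs

L = 69600 bits.
Transmission delays (L/R per hop): 644.444, 348, 1836.41 μs; sum = 2828.86 μs.
Propagation delays (d/s per hop): 0.0433333, 0.0453333, 0.05 μs; sum = 0.138667 μs.
End-to-end = 2830 μs.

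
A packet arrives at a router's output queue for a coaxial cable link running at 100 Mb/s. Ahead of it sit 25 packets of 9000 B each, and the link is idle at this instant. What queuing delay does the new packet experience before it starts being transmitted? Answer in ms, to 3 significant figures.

Each queued packet: L/R = 72000/100000000 = 0.72 ms.
25 queued → 18 ms.
Queuing delay = 18.0 ms.

18.0 ms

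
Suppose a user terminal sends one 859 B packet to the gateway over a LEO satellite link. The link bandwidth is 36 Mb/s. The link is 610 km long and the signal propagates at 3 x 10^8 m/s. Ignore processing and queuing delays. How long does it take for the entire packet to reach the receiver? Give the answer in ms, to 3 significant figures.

2.22 ms

L = 859 × 8 = 6872 bits.
Transmission delay = L/R = 6872 / 36000000 = 0.190889 ms.
Propagation delay = d/s = 610000 m / 300000000 m/s = 2.03333 ms.
Total = 2.22 ms.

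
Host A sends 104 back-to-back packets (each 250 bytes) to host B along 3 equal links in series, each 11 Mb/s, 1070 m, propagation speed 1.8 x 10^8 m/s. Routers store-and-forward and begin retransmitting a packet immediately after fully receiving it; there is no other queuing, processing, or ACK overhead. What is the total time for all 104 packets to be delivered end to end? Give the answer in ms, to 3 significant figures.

19.3 ms

Per-hop transmission t_tx = L/R = 2000/11000000 = 0.181818 ms.
Per-hop propagation t_prop = 1070/180000000 = 0.00594444 ms.
Pipeline fill: first packet needs 3·t_tx to clear all hops; remaining 103 packets each add one t_tx.
Total = (3+104-1)·t_tx + 3·t_prop = 106·0.181818 + 3·0.00594444 = 19.3 ms.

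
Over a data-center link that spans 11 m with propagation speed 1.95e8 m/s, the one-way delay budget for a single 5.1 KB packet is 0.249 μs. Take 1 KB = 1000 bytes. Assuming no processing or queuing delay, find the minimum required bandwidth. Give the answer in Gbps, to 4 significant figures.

211.8 Gbps

L = 40800 bits.
Propagation delay = 11 / 195000000 = 0.0564103 μs.
Transmission budget = 0.249 − 0.0564103 = 0.19259 μs.
R ≥ L / t_tx = 40800 bits / 1.9259e-07 s = 211.8 Gbps.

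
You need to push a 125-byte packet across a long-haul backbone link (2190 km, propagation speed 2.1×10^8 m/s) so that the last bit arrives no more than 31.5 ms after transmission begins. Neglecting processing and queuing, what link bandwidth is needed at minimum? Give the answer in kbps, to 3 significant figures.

L = 1000 bits.
Propagation delay = 2190000 / 210000000 = 10.4286 ms.
Transmission budget = 31.5 − 10.4286 = 21.0714 ms.
R ≥ L / t_tx = 1000 bits / 0.0210714 s = 47.5 kbps.

47.5 kbps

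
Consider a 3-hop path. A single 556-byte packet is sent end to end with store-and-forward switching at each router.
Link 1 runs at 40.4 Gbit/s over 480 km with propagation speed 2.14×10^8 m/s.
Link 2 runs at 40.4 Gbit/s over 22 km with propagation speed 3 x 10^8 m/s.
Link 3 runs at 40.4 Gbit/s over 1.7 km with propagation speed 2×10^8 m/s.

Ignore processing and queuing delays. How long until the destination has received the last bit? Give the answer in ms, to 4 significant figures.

2.325 ms

L = 556 × 8 = 4448 bits.
Transmission delay per hop = L/R = 4448/40400000000 = 0.000110099 ms; 3 hops → 0.000330297 ms.
Propagation delays (d/s per hop): 2.24299, 0.0733333, 0.0085 ms; sum = 2.32482 ms.
End-to-end = 2.325 ms.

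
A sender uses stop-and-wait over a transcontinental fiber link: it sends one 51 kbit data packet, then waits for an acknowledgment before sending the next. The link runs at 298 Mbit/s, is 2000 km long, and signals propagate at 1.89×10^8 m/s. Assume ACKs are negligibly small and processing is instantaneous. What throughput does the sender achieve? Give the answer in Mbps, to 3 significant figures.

2.39 Mbps

t_tx = L/R = 51000/298000000 = 0.000171141 s.
t_prop = 2000000/189000000 = 0.010582 s; RTT = 0.021164 s.
Cycle = t_tx + RTT = 0.0213352 s.
Throughput = L / cycle = 51000 / 0.0213352 = 2.39 Mbps.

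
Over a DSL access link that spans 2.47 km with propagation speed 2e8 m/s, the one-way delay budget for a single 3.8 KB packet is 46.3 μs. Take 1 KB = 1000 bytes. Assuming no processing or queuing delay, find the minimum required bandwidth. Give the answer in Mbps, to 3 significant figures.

L = 30400 bits.
Propagation delay = 2470 / 200000000 = 12.35 μs.
Transmission budget = 46.3 − 12.35 = 33.95 μs.
R ≥ L / t_tx = 30400 bits / 3.395e-05 s = 895 Mbps.

895 Mbps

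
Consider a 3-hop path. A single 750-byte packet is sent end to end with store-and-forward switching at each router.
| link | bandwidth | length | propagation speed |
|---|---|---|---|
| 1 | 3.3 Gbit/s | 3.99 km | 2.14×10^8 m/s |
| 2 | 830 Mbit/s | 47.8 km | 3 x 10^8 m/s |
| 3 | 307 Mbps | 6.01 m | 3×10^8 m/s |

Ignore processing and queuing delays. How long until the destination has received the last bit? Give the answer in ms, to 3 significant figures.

0.207 ms

L = 750 × 8 = 6000 bits.
Transmission delays (L/R per hop): 0.00181818, 0.00722892, 0.019544 ms; sum = 0.0285911 ms.
Propagation delays (d/s per hop): 0.0186449, 0.159333, 2.00333e-05 ms; sum = 0.177998 ms.
End-to-end = 0.207 ms.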